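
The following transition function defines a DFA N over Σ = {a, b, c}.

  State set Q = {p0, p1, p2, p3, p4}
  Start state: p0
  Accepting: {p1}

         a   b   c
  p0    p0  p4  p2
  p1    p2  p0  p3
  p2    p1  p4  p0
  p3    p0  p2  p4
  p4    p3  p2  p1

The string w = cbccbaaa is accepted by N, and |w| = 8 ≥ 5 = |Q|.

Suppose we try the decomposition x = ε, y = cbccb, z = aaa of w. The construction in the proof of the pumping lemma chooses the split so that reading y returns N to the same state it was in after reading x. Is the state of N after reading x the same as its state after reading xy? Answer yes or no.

no

Run of N on the first 5 characters of w = c b c c b:
  step 0: p0  (start)
  step 1: p2  (read c: p0→p2)
  step 2: p4  (read b: p2→p4)
  step 3: p1  (read c: p4→p1)
  step 4: p3  (read c: p1→p3)
  step 5: p2  (read b: p3→p2)

After x (step 0): p0. After xy (step 5): p2.
They differ (p0 ≠ p2), so y is not a cycle from the state after x; this split is not the one the pumping-lemma construction produces, and pumping y need not keep the string in L(N).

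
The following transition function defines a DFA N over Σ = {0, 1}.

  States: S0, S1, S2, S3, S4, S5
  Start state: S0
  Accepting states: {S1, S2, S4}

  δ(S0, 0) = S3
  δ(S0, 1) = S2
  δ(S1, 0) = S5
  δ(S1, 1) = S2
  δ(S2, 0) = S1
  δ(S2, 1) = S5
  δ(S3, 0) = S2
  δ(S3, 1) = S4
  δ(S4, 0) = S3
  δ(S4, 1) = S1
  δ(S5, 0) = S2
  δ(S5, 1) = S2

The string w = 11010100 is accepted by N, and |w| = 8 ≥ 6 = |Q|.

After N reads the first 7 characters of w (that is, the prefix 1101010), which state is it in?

Run of N on the first 7 characters of w = 1 1 0 1 0 1 0:
  step 0: S0  (start)
  step 1: S2  (read 1: S0→S2)
  step 2: S5  (read 1: S2→S5)
  step 3: S2  (read 0: S5→S2)
  step 4: S5  (read 1: S2→S5)
  step 5: S2  (read 0: S5→S2)
  step 6: S5  (read 1: S2→S5)
  step 7: S2  (read 0: S5→S2)

After reading 7 characters, N is in state S2.

S2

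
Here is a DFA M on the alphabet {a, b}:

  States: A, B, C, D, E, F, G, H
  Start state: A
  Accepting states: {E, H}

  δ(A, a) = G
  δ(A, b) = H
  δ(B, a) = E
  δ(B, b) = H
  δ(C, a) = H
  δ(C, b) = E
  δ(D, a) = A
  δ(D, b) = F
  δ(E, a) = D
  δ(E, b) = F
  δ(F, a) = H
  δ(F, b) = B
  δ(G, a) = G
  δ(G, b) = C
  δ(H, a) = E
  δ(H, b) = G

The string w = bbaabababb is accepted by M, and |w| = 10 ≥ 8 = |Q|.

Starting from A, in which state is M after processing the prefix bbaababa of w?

Run of M on the first 8 characters of w = b b a a b a b a:
  step 0: A  (start)
  step 1: H  (read b: A→H)
  step 2: G  (read b: H→G)
  step 3: G  (read a: G→G)
  step 4: G  (read a: G→G)
  step 5: C  (read b: G→C)
  step 6: H  (read a: C→H)
  step 7: G  (read b: H→G)
  step 8: G  (read a: G→G)

After reading 8 characters, M is in state G.

G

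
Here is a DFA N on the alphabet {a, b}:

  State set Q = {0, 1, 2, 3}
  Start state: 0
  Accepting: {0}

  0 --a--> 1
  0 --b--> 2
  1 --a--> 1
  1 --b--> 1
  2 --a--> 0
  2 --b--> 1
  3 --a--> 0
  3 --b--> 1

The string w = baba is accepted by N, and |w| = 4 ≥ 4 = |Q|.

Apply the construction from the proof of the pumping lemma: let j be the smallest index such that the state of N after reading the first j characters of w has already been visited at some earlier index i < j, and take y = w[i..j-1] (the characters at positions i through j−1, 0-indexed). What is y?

ba

Run of N on w = b a b a:
  step 0: 0  (start)
  step 1: 2  (read b: 0→2)
  step 2: 0  (read a: 2→0)   ← first repeat (0 seen earlier)
  step 3: 2  (read b: 0→2)
  step 4: 0  (read a: 2→0)

So i = 0, j = 2, giving x = w[0:0] = ε, y = w[0:2] = ba, z = w[2:4] = ba.
Check: |xy| = 2 ≤ 4 and |y| = 2 ≥ 1. Reading y takes N from 0 back to 0, so every xyⁱz is accepted.
Pumping length from the standard proof: p = 4 (the number of states). The repeated state found above gives |xy| = j ≤ 4 and |y| = j − i ≥ 1.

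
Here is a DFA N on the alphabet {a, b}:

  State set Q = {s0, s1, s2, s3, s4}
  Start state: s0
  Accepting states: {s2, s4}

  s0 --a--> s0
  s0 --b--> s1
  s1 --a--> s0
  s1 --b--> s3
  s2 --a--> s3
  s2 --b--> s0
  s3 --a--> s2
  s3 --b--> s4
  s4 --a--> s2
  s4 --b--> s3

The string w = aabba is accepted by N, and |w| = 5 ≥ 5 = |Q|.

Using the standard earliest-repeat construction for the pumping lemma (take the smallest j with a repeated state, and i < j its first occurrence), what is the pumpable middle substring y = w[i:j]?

State sequence: s0 -a-> s0 -a-> s0 -b-> s1 -b-> s3 -a-> s2
First repeat at step 1: s0 was already visited.

So i = 0, j = 1, giving x = w[0:0] = ε, y = w[0:1] = a, z = w[1:5] = abba.
Check: |xy| = 1 ≤ 5 and |y| = 1 ≥ 1. Reading y takes N from s0 back to s0, so every xyⁱz is accepted.
The DFA has 5 states, so the proof of the pumping lemma guarantees a repeated state among the first 5+1 visited; the segment between the two visits is the pumpable y.

a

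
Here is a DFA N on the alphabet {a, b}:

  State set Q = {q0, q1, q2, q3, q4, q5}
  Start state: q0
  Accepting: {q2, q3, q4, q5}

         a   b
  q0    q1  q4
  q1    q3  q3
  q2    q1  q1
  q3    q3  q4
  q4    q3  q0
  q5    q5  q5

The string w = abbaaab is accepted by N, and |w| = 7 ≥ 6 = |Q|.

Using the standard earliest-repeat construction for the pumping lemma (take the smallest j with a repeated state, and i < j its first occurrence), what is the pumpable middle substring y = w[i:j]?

Run of N on w = a b b a a a b:
  step 0: q0  (start)
  step 1: q1  (read a: q0→q1)
  step 2: q3  (read b: q1→q3)
  step 3: q4  (read b: q3→q4)
  step 4: q3  (read a: q4→q3)   ← first repeat (q3 seen earlier)
  step 5: q3  (read a: q3→q3)
  step 6: q3  (read a: q3→q3)
  step 7: q4  (read b: q3→q4)

So i = 2, j = 4, giving x = w[0:2] = ab, y = w[2:4] = ba, z = w[4:7] = aab.
Check: |xy| = 4 ≤ 6 and |y| = 2 ≥ 1. Reading y takes N from q3 back to q3, so every xyⁱz is accepted.

ba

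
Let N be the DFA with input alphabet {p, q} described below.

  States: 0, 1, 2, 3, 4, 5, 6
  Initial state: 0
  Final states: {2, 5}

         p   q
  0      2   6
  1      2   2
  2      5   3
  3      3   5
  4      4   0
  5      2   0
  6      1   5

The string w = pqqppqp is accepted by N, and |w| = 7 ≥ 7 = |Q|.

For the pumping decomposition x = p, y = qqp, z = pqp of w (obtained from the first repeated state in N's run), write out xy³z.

pqqpqqpqqppqp

xy^3z = p·qqp·qqp·qqp·pqp = pqqpqqpqqppqp.
Reading y = qqp takes N from 2 back to 2, so after x·y·y·y the machine is still in 2, and z then leads to the accepting state 2. Hence pqqpqqpqqppqp ∈ L(N).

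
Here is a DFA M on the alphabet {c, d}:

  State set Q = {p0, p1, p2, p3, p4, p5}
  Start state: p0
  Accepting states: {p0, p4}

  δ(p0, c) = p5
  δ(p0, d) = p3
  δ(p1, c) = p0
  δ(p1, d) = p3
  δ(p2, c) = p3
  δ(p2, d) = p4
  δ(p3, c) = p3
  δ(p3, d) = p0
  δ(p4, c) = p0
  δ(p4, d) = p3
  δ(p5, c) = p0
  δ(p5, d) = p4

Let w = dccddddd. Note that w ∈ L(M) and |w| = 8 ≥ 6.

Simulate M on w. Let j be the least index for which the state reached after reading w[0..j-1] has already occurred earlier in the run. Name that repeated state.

State sequence: p0 -d-> p3 -c-> p3 -c-> p3 -d-> p0 -d-> p3 -d-> p0 -d-> p3 -d-> p0
First repeat at step 2: p3 was already visited.

The earliest repeat is at step j = 2: M is in p3, which it already visited at step i = 1.

p3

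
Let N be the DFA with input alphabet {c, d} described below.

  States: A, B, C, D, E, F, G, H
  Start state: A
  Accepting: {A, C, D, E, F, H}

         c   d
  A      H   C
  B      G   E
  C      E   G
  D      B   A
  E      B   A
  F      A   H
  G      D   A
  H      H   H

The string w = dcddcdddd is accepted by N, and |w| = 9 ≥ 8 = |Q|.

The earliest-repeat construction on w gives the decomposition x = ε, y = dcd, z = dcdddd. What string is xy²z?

dcddcddcdddd

xy^2z = ε·dcd·dcd·dcdddd = dcddcddcdddd.
Reading y = dcd takes N from A back to A, so after x·y·y the machine is still in A, and z then leads to the accepting state A. Hence dcddcddcdddd ∈ L(N).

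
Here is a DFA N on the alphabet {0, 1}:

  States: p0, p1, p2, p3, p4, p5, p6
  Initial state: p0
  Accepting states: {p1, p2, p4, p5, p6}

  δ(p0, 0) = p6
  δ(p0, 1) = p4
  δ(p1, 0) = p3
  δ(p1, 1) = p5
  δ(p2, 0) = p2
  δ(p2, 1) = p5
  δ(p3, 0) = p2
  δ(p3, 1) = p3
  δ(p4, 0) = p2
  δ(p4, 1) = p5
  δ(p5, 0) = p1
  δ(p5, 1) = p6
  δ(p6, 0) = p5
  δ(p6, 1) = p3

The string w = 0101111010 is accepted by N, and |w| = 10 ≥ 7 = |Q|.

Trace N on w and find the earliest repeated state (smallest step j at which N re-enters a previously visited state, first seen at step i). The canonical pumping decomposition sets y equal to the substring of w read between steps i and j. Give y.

1011

State sequence: p0 -0-> p6 -1-> p3 -0-> p2 -1-> p5 -1-> p6 -1-> p3 -1-> p3 -0-> p2 -1-> p5 -0-> p1
First repeat at step 5: p6 was already visited.

So i = 1, j = 5, giving x = w[0:1] = 0, y = w[1:5] = 1011, z = w[5:10] = 11010.
Check: |xy| = 5 ≤ 7 and |y| = 4 ≥ 1. Reading y takes N from p6 back to p6, so every xyⁱz is accepted.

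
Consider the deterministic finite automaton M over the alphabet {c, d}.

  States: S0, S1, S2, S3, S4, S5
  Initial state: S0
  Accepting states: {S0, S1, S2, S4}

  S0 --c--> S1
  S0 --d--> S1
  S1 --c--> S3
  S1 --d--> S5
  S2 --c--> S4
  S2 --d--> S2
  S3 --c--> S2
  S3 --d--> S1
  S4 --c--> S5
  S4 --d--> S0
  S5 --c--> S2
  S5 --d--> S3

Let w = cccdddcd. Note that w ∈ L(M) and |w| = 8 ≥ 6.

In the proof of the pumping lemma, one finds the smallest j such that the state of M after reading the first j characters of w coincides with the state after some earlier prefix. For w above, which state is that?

State sequence: S0 -c-> S1 -c-> S3 -c-> S2 -d-> S2 -d-> S2 -d-> S2 -c-> S4 -d-> S0
First repeat at step 4: S2 was already visited.

The earliest repeat is at step j = 4: M is in S2, which it already visited at step i = 3.
Pumping length from the standard proof: p = 6 (the number of states). The repeated state found above gives |xy| = j ≤ 6 and |y| = j − i ≥ 1.

S2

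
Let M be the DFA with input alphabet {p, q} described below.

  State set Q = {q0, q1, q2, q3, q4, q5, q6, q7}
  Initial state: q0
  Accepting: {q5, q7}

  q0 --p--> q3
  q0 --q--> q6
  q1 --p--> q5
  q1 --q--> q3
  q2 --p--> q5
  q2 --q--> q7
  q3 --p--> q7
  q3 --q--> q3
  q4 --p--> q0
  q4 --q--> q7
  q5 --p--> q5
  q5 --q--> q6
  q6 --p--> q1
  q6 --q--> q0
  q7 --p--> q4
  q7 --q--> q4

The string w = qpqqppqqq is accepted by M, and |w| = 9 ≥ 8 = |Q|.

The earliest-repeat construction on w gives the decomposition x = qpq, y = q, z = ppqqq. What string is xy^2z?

xy^2z = qpq·q·q·ppqqq = qpqqqppqqq.
Reading y = q takes M from q3 back to q3, so after x·y·y the machine is still in q3, and z then leads to the accepting state q7. Hence qpqqqppqqq ∈ L(M).

qpqqqppqqq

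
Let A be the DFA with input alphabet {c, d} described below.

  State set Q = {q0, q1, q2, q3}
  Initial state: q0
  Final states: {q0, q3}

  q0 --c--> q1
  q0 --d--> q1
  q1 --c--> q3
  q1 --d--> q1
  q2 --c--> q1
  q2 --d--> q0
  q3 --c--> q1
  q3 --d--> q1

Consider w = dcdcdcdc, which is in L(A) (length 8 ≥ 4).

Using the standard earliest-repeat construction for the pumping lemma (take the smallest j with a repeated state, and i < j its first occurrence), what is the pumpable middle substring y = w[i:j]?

cd

Run of A on w = d c d c d c d c:
  step 0: q0  (start)
  step 1: q1  (read d: q0→q1)
  step 2: q3  (read c: q1→q3)
  step 3: q1  (read d: q3→q1)   ← first repeat (q1 seen earlier)
  step 4: q3  (read c: q1→q3)
  step 5: q1  (read d: q3→q1)
  step 6: q3  (read c: q1→q3)
  step 7: q1  (read d: q3→q1)
  step 8: q3  (read c: q1→q3)

So i = 1, j = 3, giving x = w[0:1] = d, y = w[1:3] = cd, z = w[3:8] = cdcdc.
Check: |xy| = 3 ≤ 4 and |y| = 2 ≥ 1. Reading y takes A from q1 back to q1, so every xyⁱz is accepted.
Since A has 4 states, any run of length ≥ 4 visits 4+1 states, so by pigeonhole some state repeats within the first 4 steps — that repeat gives the pumpable loop.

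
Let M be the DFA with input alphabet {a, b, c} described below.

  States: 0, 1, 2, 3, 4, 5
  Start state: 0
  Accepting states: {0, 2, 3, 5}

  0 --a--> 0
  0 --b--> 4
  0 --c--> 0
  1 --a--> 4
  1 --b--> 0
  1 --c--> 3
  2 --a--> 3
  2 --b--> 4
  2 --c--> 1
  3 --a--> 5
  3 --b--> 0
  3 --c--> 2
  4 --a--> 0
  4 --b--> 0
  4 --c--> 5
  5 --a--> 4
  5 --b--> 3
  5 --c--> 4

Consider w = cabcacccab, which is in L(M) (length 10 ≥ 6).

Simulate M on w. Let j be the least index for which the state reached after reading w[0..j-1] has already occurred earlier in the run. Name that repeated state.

0

Run of M on w = c a b c a c c c a b:
  step 0: 0  (start)
  step 1: 0  (read c: 0→0)   ← first repeat (0 seen earlier)
  step 2: 0  (read a: 0→0)
  step 3: 4  (read b: 0→4)
  step 4: 5  (read c: 4→5)
  step 5: 4  (read a: 5→4)
  step 6: 5  (read c: 4→5)
  step 7: 4  (read c: 5→4)
  step 8: 5  (read c: 4→5)
  step 9: 4  (read a: 5→4)
  step 10: 0  (read b: 4→0)

The earliest repeat is at step j = 1: M is in 0, which it already visited at step i = 0.
Pumping length from the standard proof: p = 6 (the number of states). The repeated state found above gives |xy| = j ≤ 6 and |y| = j − i ≥ 1.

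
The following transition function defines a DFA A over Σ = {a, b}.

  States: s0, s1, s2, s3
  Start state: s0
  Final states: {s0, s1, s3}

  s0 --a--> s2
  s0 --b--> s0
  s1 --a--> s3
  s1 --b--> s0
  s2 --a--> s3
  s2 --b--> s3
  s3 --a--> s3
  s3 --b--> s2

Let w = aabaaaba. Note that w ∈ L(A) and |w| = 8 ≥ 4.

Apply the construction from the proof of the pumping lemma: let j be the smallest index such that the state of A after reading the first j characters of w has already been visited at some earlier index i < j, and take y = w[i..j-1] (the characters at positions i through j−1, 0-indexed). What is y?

State sequence: s0 -a-> s2 -a-> s3 -b-> s2 -a-> s3 -a-> s3 -a-> s3 -b-> s2 -a-> s3
First repeat at step 3: s2 was already visited.

So i = 1, j = 3, giving x = w[0:1] = a, y = w[1:3] = ab, z = w[3:8] = aaaba.
Check: |xy| = 3 ≤ 4 and |y| = 2 ≥ 1. Reading y takes A from s2 back to s2, so every xyⁱz is accepted.

ab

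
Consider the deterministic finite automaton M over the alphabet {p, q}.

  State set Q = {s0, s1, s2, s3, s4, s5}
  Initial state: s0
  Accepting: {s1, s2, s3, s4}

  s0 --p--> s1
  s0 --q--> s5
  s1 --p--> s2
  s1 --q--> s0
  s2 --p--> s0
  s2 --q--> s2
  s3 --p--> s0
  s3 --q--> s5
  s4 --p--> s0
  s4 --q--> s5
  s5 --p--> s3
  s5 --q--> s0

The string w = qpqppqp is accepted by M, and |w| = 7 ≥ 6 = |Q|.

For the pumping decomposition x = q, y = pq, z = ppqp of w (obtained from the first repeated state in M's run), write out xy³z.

qpqpqpqppqp

xy^3z = q·pq·pq·pq·ppqp = qpqpqpqppqp.
Reading y = pq takes M from s5 back to s5, so after x·y·y·y the machine is still in s5, and z then leads to the accepting state s3. Hence qpqpqpqppqp ∈ L(M).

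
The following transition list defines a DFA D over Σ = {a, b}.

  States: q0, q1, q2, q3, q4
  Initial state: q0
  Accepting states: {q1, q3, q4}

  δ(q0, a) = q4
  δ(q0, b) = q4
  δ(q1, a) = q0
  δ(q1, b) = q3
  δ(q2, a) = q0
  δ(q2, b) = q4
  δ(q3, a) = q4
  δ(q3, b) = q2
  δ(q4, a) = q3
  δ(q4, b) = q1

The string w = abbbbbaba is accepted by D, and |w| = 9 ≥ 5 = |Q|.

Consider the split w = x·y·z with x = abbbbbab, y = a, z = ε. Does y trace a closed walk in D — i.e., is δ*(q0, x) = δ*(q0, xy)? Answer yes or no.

Run of D on the first 9 characters of w = a b b b b b a b a:
  step 0: q0  (start)
  step 1: q4  (read a: q0→q4)
  step 2: q1  (read b: q4→q1)
  step 3: q3  (read b: q1→q3)
  step 4: q2  (read b: q3→q2)
  step 5: q4  (read b: q2→q4)
  step 6: q1  (read b: q4→q1)
  step 7: q0  (read a: q1→q0)
  step 8: q4  (read b: q0→q4)
  step 9: q3  (read a: q4→q3)

After x (step 8): q4. After xy (step 9): q3.
They differ (q4 ≠ q3), so y is not a cycle from the state after x; this split is not the one the pumping-lemma construction produces, and pumping y need not keep the string in L(D).

no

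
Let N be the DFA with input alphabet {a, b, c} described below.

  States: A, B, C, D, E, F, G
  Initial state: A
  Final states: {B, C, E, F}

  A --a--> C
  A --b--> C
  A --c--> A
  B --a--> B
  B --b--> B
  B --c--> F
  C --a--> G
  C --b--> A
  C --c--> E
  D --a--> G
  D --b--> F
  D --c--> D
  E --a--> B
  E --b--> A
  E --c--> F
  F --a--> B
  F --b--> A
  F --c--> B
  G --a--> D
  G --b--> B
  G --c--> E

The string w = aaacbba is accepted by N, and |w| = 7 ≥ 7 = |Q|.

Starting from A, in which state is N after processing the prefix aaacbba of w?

C

State sequence: A -a-> C -a-> G -a-> D -c-> D -b-> F -b-> A -a-> C

After reading 7 characters, N is in state C.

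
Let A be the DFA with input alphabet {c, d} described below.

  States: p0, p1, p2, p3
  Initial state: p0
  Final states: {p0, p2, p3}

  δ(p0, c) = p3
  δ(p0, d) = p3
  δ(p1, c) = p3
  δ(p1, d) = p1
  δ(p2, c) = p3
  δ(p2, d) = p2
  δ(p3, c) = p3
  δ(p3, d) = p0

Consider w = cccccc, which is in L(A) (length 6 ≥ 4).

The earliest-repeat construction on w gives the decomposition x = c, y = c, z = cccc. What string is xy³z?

cccccccc

xy^3z = c·c·c·c·cccc = cccccccc.
Reading y = c takes A from p3 back to p3, so after x·y·y·y the machine is still in p3, and z then leads to the accepting state p3. Hence cccccccc ∈ L(A).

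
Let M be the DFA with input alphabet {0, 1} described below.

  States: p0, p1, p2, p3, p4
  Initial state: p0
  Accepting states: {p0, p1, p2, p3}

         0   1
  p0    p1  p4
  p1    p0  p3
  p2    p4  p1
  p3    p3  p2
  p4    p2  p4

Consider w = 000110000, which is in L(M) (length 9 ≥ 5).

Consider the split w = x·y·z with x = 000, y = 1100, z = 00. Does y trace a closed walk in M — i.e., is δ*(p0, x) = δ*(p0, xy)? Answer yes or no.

Run of M on the first 7 characters of w = 0 0 0 1 1 0 0:
  step 0: p0  (start)
  step 1: p1  (read 0: p0→p1)
  step 2: p0  (read 0: p1→p0)
  step 3: p1  (read 0: p0→p1)
  step 4: p3  (read 1: p1→p3)
  step 5: p2  (read 1: p3→p2)
  step 6: p4  (read 0: p2→p4)
  step 7: p2  (read 0: p4→p2)

After x (step 3): p1. After xy (step 7): p2.
They differ (p1 ≠ p2), so y is not a cycle from the state after x; this split is not the one the pumping-lemma construction produces, and pumping y need not keep the string in L(M).

no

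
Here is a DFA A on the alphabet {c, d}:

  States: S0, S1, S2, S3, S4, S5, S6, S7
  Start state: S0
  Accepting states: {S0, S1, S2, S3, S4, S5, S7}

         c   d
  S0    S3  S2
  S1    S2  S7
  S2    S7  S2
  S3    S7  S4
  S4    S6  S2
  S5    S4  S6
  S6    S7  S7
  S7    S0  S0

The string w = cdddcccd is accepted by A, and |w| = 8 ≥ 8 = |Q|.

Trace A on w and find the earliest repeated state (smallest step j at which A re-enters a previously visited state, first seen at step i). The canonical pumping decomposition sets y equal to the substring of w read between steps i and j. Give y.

Run of A on w = c d d d c c c d:
  step 0: S0  (start)
  step 1: S3  (read c: S0→S3)
  step 2: S4  (read d: S3→S4)
  step 3: S2  (read d: S4→S2)
  step 4: S2  (read d: S2→S2)   ← first repeat (S2 seen earlier)
  step 5: S7  (read c: S2→S7)
  step 6: S0  (read c: S7→S0)
  step 7: S3  (read c: S0→S3)
  step 8: S4  (read d: S3→S4)

So i = 3, j = 4, giving x = w[0:3] = cdd, y = w[3:4] = d, z = w[4:8] = cccd.
Check: |xy| = 4 ≤ 8 and |y| = 1 ≥ 1. Reading y takes A from S2 back to S2, so every xyⁱz is accepted.
Pumping length from the standard proof: p = 8 (the number of states). The repeated state found above gives |xy| = j ≤ 8 and |y| = j − i ≥ 1.

d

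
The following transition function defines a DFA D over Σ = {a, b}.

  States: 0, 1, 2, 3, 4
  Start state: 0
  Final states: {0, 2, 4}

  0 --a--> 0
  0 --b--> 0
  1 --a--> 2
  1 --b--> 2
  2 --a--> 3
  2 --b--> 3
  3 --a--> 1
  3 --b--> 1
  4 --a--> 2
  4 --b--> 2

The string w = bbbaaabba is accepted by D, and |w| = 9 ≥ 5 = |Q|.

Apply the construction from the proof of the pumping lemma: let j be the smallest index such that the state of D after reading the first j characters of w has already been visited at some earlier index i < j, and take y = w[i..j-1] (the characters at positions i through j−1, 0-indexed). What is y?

State sequence: 0 -b-> 0 -b-> 0 -b-> 0 -a-> 0 -a-> 0 -a-> 0 -b-> 0 -b-> 0 -a-> 0
First repeat at step 1: 0 was already visited.

So i = 0, j = 1, giving x = w[0:0] = ε, y = w[0:1] = b, z = w[1:9] = bbaaabba.
Check: |xy| = 1 ≤ 5 and |y| = 1 ≥ 1. Reading y takes D from 0 back to 0, so every xyⁱz is accepted.

b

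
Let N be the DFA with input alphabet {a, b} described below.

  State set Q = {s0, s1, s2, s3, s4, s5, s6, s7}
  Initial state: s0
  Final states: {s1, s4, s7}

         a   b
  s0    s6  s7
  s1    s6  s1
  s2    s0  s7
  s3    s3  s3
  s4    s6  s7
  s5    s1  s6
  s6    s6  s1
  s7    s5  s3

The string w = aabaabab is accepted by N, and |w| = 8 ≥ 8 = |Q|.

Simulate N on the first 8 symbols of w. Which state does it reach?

s1

Run of N on the first 8 characters of w = a a b a a b a b:
  step 0: s0  (start)
  step 1: s6  (read a: s0→s6)
  step 2: s6  (read a: s6→s6)
  step 3: s1  (read b: s6→s1)
  step 4: s6  (read a: s1→s6)
  step 5: s6  (read a: s6→s6)
  step 6: s1  (read b: s6→s1)
  step 7: s6  (read a: s1→s6)
  step 8: s1  (read b: s6→s1)

After reading 8 characters, N is in state s1.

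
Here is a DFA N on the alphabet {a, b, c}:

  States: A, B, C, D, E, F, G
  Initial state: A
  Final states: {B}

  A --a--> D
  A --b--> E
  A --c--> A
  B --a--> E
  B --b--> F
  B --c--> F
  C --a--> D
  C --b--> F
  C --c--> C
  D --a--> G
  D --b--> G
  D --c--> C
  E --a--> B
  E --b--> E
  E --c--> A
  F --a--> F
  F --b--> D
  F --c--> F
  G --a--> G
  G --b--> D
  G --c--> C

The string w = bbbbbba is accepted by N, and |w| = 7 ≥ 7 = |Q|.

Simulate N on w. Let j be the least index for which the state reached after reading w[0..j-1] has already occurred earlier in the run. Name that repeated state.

E

Run of N on w = b b b b b b a:
  step 0: A  (start)
  step 1: E  (read b: A→E)
  step 2: E  (read b: E→E)   ← first repeat (E seen earlier)
  step 3: E  (read b: E→E)
  step 4: E  (read b: E→E)
  step 5: E  (read b: E→E)
  step 6: E  (read b: E→E)
  step 7: B  (read a: E→B)

The earliest repeat is at step j = 2: N is in E, which it already visited at step i = 1.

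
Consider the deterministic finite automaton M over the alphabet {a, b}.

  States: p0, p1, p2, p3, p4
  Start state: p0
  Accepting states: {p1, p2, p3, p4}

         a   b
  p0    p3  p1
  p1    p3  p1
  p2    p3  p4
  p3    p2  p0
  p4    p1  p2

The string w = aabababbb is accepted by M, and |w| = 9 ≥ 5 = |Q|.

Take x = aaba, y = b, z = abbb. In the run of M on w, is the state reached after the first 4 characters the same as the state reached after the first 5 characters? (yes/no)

yes

State sequence: p0 -a-> p3 -a-> p2 -b-> p4 -a-> p1 -b-> p1

After x (step 4): p1. After xy (step 5): p1.
They match, so y = b drives M around a cycle from p1 back to itself; pumping y any number of times keeps M in p1 before reading z, and xyⁱz ∈ L(M) for every i ≥ 0.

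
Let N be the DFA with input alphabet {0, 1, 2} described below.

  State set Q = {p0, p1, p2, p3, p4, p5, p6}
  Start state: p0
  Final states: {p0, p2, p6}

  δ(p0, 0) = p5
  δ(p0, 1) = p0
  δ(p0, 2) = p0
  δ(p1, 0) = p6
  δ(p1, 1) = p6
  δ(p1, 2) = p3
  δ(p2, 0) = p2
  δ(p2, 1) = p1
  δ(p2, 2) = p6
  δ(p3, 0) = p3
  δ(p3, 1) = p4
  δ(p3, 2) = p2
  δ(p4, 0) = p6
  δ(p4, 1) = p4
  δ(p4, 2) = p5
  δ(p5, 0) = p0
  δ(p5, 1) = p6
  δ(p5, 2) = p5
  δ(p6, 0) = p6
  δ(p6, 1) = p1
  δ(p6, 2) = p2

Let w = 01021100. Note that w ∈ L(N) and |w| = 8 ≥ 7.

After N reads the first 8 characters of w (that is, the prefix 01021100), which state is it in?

p6

Run of N on the first 8 characters of w = 0 1 0 2 1 1 0 0:
  step 0: p0  (start)
  step 1: p5  (read 0: p0→p5)
  step 2: p6  (read 1: p5→p6)
  step 3: p6  (read 0: p6→p6)
  step 4: p2  (read 2: p6→p2)
  step 5: p1  (read 1: p2→p1)
  step 6: p6  (read 1: p1→p6)
  step 7: p6  (read 0: p6→p6)
  step 8: p6  (read 0: p6→p6)

After reading 8 characters, N is in state p6.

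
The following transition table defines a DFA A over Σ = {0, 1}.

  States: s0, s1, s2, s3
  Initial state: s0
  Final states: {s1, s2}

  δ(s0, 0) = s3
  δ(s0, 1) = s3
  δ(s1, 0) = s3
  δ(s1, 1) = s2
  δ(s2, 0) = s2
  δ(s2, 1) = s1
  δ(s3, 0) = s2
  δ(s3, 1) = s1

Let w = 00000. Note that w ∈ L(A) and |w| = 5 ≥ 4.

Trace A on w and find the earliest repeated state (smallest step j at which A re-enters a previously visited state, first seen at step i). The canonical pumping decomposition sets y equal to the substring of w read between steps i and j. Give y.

State sequence: s0 -0-> s3 -0-> s2 -0-> s2 -0-> s2 -0-> s2
First repeat at step 3: s2 was already visited.

So i = 2, j = 3, giving x = w[0:2] = 00, y = w[2:3] = 0, z = w[3:5] = 00.
Check: |xy| = 3 ≤ 4 and |y| = 1 ≥ 1. Reading y takes A from s2 back to s2, so every xyⁱz is accepted.

0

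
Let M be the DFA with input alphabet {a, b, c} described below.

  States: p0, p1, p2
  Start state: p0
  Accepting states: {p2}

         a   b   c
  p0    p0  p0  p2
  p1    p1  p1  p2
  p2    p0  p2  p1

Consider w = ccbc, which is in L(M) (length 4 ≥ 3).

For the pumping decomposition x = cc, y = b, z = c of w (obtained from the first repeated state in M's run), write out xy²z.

ccbbc

xy^2z = cc·b·b·c = ccbbc.
Reading y = b takes M from p1 back to p1, so after x·y·y the machine is still in p1, and z then leads to the accepting state p2. Hence ccbbc ∈ L(M).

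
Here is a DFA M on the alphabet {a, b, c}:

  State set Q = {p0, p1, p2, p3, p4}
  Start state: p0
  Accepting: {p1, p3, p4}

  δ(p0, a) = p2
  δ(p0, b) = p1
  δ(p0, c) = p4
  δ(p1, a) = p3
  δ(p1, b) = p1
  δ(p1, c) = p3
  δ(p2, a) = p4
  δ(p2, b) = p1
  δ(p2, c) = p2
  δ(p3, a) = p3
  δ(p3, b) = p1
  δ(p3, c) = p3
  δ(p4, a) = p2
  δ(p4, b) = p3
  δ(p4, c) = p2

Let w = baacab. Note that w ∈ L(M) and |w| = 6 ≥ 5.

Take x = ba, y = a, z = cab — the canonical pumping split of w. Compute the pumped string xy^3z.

xy^3z = ba·a·a·a·cab = baaaacab.
Reading y = a takes M from p3 back to p3, so after x·y·y·y the machine is still in p3, and z then leads to the accepting state p1. Hence baaaacab ∈ L(M).

baaaacab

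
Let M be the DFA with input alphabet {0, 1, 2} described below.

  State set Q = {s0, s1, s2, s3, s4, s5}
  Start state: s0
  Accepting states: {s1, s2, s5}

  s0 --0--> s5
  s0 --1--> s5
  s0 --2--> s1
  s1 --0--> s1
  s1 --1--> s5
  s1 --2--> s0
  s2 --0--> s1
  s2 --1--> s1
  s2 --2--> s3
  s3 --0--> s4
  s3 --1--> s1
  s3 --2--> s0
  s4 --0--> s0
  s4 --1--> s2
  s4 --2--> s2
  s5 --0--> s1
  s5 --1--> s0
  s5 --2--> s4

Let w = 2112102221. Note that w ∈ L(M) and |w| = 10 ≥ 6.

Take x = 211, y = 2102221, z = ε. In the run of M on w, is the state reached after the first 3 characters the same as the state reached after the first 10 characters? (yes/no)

no

State sequence: s0 -2-> s1 -1-> s5 -1-> s0 -2-> s1 -1-> s5 -0-> s1 -2-> s0 -2-> s1 -2-> s0 -1-> s5

After x (step 3): s0. After xy (step 10): s5.
They differ (s0 ≠ s5), so y is not a cycle from the state after x; this split is not the one the pumping-lemma construction produces, and pumping y need not keep the string in L(M).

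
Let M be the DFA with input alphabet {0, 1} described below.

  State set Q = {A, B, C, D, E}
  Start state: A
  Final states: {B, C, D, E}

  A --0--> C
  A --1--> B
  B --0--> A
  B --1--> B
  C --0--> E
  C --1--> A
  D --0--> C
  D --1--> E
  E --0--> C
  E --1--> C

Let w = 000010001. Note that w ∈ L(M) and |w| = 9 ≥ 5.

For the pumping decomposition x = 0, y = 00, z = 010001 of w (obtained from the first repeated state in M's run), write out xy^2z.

00000010001

xy^2z = 0·00·00·010001 = 00000010001.
Reading y = 00 takes M from C back to C, so after x·y·y the machine is still in C, and z then leads to the accepting state C. Hence 00000010001 ∈ L(M).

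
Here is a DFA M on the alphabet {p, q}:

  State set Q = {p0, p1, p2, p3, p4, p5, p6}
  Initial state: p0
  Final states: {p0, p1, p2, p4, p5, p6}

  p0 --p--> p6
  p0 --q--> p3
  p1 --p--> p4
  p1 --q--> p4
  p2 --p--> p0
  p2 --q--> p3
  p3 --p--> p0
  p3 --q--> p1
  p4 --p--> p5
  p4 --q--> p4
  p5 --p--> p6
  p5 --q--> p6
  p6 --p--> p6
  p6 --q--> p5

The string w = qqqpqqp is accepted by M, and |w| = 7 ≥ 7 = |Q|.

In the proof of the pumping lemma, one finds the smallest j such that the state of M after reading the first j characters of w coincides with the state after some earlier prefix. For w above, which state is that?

p5

Run of M on w = q q q p q q p:
  step 0: p0  (start)
  step 1: p3  (read q: p0→p3)
  step 2: p1  (read q: p3→p1)
  step 3: p4  (read q: p1→p4)
  step 4: p5  (read p: p4→p5)
  step 5: p6  (read q: p5→p6)
  step 6: p5  (read q: p6→p5)   ← first repeat (p5 seen earlier)
  step 7: p6  (read p: p5→p6)

The earliest repeat is at step j = 6: M is in p5, which it already visited at step i = 4.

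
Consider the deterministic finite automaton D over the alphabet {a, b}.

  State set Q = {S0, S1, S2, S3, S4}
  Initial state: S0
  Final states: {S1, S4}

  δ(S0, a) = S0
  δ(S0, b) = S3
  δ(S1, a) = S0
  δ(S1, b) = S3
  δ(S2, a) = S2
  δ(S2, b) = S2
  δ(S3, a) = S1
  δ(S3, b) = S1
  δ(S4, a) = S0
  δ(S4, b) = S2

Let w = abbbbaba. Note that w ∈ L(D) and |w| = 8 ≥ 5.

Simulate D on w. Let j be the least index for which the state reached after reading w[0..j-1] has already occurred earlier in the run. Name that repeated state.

State sequence: S0 -a-> S0 -b-> S3 -b-> S1 -b-> S3 -b-> S1 -a-> S0 -b-> S3 -a-> S1
First repeat at step 1: S0 was already visited.

The earliest repeat is at step j = 1: D is in S0, which it already visited at step i = 0.
With |Q| = 5, pigeonhole forces a state repeat no later than step 5; the substring read between the first and second visits to that state can be pumped.

S0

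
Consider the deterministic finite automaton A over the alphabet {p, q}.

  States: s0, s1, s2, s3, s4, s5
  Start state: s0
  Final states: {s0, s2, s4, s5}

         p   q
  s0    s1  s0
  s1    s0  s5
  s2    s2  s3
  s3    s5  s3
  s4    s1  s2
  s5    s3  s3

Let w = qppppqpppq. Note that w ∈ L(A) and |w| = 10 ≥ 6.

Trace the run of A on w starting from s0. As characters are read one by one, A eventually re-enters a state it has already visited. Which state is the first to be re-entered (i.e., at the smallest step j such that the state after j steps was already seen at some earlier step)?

State sequence: s0 -q-> s0 -p-> s1 -p-> s0 -p-> s1 -p-> s0 -q-> s0 -p-> s1 -p-> s0 -p-> s1 -q-> s5
First repeat at step 1: s0 was already visited.

The earliest repeat is at step j = 1: A is in s0, which it already visited at step i = 0.
With |Q| = 6, pigeonhole forces a state repeat no later than step 6; the substring read between the first and second visits to that state can be pumped.

s0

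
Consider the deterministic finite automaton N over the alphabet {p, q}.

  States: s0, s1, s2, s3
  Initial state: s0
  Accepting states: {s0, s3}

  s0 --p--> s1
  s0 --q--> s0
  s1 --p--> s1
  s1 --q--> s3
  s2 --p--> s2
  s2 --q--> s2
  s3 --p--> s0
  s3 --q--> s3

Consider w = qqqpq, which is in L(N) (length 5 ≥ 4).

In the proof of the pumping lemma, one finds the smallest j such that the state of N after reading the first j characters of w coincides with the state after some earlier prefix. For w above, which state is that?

s0

State sequence: s0 -q-> s0 -q-> s0 -q-> s0 -p-> s1 -q-> s3
First repeat at step 1: s0 was already visited.

The earliest repeat is at step j = 1: N is in s0, which it already visited at step i = 0.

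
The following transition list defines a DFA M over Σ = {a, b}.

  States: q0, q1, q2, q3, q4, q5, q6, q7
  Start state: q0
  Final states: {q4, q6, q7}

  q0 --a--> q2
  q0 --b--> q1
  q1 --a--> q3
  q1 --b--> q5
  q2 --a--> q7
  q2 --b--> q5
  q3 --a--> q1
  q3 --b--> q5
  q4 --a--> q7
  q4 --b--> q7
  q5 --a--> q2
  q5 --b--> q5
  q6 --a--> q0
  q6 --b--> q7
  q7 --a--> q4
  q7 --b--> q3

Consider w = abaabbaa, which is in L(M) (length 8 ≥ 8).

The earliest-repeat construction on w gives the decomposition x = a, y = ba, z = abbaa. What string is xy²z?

xy^2z = a·ba·ba·abbaa = ababaabbaa.
Reading y = ba takes M from q2 back to q2, so after x·y·y the machine is still in q2, and z then leads to the accepting state q7. Hence ababaabbaa ∈ L(M).

ababaabbaa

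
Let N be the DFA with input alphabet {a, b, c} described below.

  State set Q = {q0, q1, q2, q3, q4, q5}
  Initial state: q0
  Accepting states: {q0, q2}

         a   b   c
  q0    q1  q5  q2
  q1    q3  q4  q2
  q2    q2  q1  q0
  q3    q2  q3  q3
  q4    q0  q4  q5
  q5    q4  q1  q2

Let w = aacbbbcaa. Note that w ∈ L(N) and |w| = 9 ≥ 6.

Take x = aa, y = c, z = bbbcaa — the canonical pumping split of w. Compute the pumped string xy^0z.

aabbbcaa

xy⁰z = xz = aa·bbbcaa = aabbbcaa.
Reading y = c takes N from q3 back to q3, so after x the machine is still in q3, and z then leads to the accepting state q2. Hence aabbbcaa ∈ L(N).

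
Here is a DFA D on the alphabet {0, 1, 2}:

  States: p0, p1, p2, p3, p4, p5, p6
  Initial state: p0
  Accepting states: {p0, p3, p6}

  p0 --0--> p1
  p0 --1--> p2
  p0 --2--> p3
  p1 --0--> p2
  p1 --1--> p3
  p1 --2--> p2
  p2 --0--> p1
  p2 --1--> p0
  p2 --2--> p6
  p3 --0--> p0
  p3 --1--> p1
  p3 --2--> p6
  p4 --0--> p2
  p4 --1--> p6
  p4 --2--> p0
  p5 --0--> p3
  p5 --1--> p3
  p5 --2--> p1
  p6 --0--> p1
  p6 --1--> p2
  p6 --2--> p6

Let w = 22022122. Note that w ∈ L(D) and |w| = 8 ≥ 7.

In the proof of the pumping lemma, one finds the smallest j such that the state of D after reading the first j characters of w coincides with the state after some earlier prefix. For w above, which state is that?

Run of D on w = 2 2 0 2 2 1 2 2:
  step 0: p0  (start)
  step 1: p3  (read 2: p0→p3)
  step 2: p6  (read 2: p3→p6)
  step 3: p1  (read 0: p6→p1)
  step 4: p2  (read 2: p1→p2)
  step 5: p6  (read 2: p2→p6)   ← first repeat (p6 seen earlier)
  step 6: p2  (read 1: p6→p2)
  step 7: p6  (read 2: p2→p6)
  step 8: p6  (read 2: p6→p6)

The earliest repeat is at step j = 5: D is in p6, which it already visited at step i = 2.

p6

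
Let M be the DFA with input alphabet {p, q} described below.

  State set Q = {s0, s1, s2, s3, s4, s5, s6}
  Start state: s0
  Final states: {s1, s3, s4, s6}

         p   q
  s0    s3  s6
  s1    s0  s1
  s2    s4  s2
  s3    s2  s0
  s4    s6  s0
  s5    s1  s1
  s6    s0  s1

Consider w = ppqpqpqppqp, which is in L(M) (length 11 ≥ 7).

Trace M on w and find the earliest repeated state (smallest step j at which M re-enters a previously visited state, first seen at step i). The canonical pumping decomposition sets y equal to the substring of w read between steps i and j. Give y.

Run of M on w = p p q p q p q p p q p:
  step 0: s0  (start)
  step 1: s3  (read p: s0→s3)
  step 2: s2  (read p: s3→s2)
  step 3: s2  (read q: s2→s2)   ← first repeat (s2 seen earlier)
  step 4: s4  (read p: s2→s4)
  step 5: s0  (read q: s4→s0)
  step 6: s3  (read p: s0→s3)
  step 7: s0  (read q: s3→s0)
  step 8: s3  (read p: s0→s3)
  step 9: s2  (read p: s3→s2)
  step 10: s2  (read q: s2→s2)
  step 11: s4  (read p: s2→s4)

So i = 2, j = 3, giving x = w[0:2] = pp, y = w[2:3] = q, z = w[3:11] = pqpqppqp.
Check: |xy| = 3 ≤ 7 and |y| = 1 ≥ 1. Reading y takes M from s2 back to s2, so every xyⁱz is accepted.

q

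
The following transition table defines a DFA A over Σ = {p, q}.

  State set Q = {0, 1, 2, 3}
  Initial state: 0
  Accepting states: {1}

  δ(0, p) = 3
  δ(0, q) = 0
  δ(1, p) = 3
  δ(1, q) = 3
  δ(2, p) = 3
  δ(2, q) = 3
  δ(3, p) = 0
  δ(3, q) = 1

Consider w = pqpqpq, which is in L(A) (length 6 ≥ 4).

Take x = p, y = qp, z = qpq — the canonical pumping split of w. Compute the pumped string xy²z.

xy^2z = p·qp·qp·qpq = pqpqpqpq.
Reading y = qp takes A from 3 back to 3, so after x·y·y the machine is still in 3, and z then leads to the accepting state 1. Hence pqpqpqpq ∈ L(A).

pqpqpqpq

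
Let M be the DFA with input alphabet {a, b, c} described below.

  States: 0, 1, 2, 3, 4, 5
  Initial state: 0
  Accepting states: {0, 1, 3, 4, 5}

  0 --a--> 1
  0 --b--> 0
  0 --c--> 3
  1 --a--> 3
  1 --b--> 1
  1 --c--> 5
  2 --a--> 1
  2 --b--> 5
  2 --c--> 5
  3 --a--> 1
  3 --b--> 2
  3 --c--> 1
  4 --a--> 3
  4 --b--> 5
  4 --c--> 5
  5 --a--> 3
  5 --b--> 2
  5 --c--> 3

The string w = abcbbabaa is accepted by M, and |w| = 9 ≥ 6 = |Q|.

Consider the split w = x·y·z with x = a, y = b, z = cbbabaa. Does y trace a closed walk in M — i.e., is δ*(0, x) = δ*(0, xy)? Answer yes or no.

yes

State sequence: 0 -a-> 1 -b-> 1

After x (step 1): 1. After xy (step 2): 1.
They match, so y = b drives M around a cycle from 1 back to itself; pumping y any number of times keeps M in 1 before reading z, and xyⁱz ∈ L(M) for every i ≥ 0.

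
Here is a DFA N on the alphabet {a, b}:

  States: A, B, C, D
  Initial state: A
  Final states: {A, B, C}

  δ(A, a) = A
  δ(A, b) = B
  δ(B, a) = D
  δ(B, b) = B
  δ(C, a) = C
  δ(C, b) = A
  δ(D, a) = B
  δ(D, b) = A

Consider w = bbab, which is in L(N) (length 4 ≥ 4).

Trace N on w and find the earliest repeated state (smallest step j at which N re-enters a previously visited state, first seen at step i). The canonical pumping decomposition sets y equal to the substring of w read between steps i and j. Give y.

b

State sequence: A -b-> B -b-> B -a-> D -b-> A
First repeat at step 2: B was already visited.

So i = 1, j = 2, giving x = w[0:1] = b, y = w[1:2] = b, z = w[2:4] = ab.
Check: |xy| = 2 ≤ 4 and |y| = 1 ≥ 1. Reading y takes N from B back to B, so every xyⁱz is accepted.
Since N has 4 states, any run of length ≥ 4 visits 4+1 states, so by pigeonhole some state repeats within the first 4 steps — that repeat gives the pumpable loop.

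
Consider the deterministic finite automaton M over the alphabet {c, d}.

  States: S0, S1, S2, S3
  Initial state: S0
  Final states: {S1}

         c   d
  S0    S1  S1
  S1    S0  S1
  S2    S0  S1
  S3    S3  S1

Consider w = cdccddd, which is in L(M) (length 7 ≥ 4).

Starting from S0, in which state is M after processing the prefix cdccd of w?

S1

Run of M on the first 5 characters of w = c d c c d:
  step 0: S0  (start)
  step 1: S1  (read c: S0→S1)
  step 2: S1  (read d: S1→S1)
  step 3: S0  (read c: S1→S0)
  step 4: S1  (read c: S0→S1)
  step 5: S1  (read d: S1→S1)

After reading 5 characters, M is in state S1.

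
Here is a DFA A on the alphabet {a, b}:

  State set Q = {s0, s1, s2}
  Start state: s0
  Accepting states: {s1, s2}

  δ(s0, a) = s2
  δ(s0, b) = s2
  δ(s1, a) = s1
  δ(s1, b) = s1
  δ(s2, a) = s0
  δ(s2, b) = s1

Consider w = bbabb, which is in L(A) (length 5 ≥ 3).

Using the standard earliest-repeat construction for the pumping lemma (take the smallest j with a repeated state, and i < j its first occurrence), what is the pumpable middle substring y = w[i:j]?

Run of A on w = b b a b b:
  step 0: s0  (start)
  step 1: s2  (read b: s0→s2)
  step 2: s1  (read b: s2→s1)
  step 3: s1  (read a: s1→s1)   ← first repeat (s1 seen earlier)
  step 4: s1  (read b: s1→s1)
  step 5: s1  (read b: s1→s1)

So i = 2, j = 3, giving x = w[0:2] = bb, y = w[2:3] = a, z = w[3:5] = bb.
Check: |xy| = 3 ≤ 3 and |y| = 1 ≥ 1. Reading y takes A from s1 back to s1, so every xyⁱz is accepted.
The DFA has 3 states, so the proof of the pumping lemma guarantees a repeated state among the first 3+1 visited; the segment between the two visits is the pumpable y.

a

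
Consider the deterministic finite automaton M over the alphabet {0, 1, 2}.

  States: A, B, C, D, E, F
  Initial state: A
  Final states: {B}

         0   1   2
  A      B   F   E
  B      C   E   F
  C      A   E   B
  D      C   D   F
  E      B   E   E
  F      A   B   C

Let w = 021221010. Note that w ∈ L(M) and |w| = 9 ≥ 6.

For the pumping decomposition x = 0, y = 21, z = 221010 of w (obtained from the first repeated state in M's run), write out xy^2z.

xy^2z = 0·21·21·221010 = 02121221010.
Reading y = 21 takes M from B back to B, so after x·y·y the machine is still in B, and z then leads to the accepting state B. Hence 02121221010 ∈ L(M).

02121221010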